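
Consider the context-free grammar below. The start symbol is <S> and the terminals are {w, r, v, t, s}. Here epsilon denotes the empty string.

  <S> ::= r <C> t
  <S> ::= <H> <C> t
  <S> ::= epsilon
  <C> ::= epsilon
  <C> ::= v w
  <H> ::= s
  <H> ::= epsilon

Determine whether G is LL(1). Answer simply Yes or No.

Yes

FIRST(<S>) = {epsilon, r, s, t, v}
FIRST(<C>) = {epsilon, v}
FIRST(<H>) = {epsilon, s}
FOLLOW(<S>) = {$}
FOLLOW(<C>) = {t}
FOLLOW(<H>) = {t, v}
Each cell of M receives at most one production.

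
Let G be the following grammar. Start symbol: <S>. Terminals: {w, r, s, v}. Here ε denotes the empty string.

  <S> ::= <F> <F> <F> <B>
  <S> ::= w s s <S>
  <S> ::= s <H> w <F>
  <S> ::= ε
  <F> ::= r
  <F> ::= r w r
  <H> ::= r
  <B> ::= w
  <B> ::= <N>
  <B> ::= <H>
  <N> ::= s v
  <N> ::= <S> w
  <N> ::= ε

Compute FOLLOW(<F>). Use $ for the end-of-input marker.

{$, r, s, w}

FIRST(<F>) = {r}
FIRST(<H>) = {r}
FIRST(<S>) = {ε, r, s, w}  (via <F> <F> <F> <B>)
FIRST(<N>) = {ε, r, s, w}  (via <S> w)
FIRST(<B>) = {ε, r, s, w}  (via <N>, <H>)
FOLLOW(<S>) includes $ since <S> is the start symbol.
FOLLOW(<S>): in <S>::=w s s <S>, the suffix after <S> is empty (adds nothing new); in <N>::=<S> w, <S> is followed by w with FIRST {w}. Thus FOLLOW(<S>) = {$, w}.
FOLLOW(<F>): in <S>::=<F> <F> <F> <B> (occurrence 1), <F> is followed by <F> <F> <B> with FIRST {r}; in <S>::=<F> <F> <F> <B> (occurrence 2), <F> is followed by <F> <B> with FIRST {r}; in <S>::=<F> <F> <F> <B> (occurrence 3), <F> is followed by <B> with FIRST {ε, r, s, w}; in <S>::=<F> <F> <F> <B> (occurrence 3), the suffix after <F> is nullable, so FOLLOW(<F>) ⊇ FOLLOW(<S>) = {$, w}; in <S>::=s <H> w <F>, the suffix after <F> is empty, so FOLLOW(<F>) ⊇ FOLLOW(<S>) = {$, w}. Thus FOLLOW(<F>) = {$, r, s, w}.
FOLLOW(<B>): in <S>::=<F> <F> <F> <B>, the suffix after <B> is empty, so FOLLOW(<B>) ⊇ FOLLOW(<S>) = {$, w}. Thus FOLLOW(<B>) = {$, w}.
FOLLOW(<H>): in <S>::=s <H> w <F>, <H> is followed by w <F> with FIRST {w}; in <B>::=<H>, the suffix after <H> is empty, so FOLLOW(<H>) ⊇ FOLLOW(<B>) = {$, w}. Thus FOLLOW(<H>) = {$, w}.
FOLLOW(<N>): in <B>::=<N>, the suffix after <N> is empty, so FOLLOW(<N>) ⊇ FOLLOW(<B>) = {$, w}. Thus FOLLOW(<N>) = {$, w}.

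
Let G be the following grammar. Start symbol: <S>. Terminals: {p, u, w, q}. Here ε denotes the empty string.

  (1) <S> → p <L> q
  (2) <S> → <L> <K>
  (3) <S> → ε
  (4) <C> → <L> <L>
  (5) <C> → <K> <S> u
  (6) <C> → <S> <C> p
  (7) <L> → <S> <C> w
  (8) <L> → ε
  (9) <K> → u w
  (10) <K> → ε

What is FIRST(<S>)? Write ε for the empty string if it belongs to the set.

{ε, p, u, w}

FIRST(<K>): from <K>→u w we get {u}; from <K>→ε we get {ε}. So FIRST(<K>) = {ε, u}.
FIRST(<S>): from <S>→p <L> q we get {p}; from <S>→<L> <K> we get {ε, p, u, w}; from <S>→ε we get {ε}. So FIRST(<S>) = {ε, p, u, w}.
FIRST(<C>): from <C>→<L> <L> we get {ε, p, u, w}; from <C>→<K> <S> u we get {p, u, w}; from <C>→<S> <C> p we get {p, u, w}. So FIRST(<C>) = {ε, p, u, w}.
FIRST(<L>): from <L>→<S> <C> w we get {p, u, w}; from <L>→ε we get {ε}. So FIRST(<L>) = {ε, p, u, w}.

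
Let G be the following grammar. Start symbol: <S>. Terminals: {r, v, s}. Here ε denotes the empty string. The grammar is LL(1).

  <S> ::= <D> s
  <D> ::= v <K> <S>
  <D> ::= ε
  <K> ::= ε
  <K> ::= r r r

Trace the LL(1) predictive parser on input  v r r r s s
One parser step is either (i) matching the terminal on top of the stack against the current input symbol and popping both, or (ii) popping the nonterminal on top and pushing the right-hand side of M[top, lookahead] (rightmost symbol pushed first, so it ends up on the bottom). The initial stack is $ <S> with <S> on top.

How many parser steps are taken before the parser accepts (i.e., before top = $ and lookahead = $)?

11

step 1: stack=$ <S>  input=v r r r s s $  — expand <S> ::= <D> s
step 2: stack=$ s <D>  input=v r r r s s $  — expand <D> ::= v <K> <S>
step 3: stack=$ s <S> <K> v  input=v r r r s s $  — match v
step 4: stack=$ s <S> <K>  input=r r r s s $  — expand <K> ::= r r r
step 5: stack=$ s <S> r r r  input=r r r s s $  — match r
step 6: stack=$ s <S> r r  input=r r s s $  — match r
step 7: stack=$ s <S> r  input=r s s $  — match r
step 8: stack=$ s <S>  input=s s $  — expand <S> ::= <D> s
step 9: stack=$ s s <D>  input=s s $  — expand <D> ::= ε
step 10: stack=$ s s  input=s s $  — match s
step 11: stack=$ s  input=s $  — match s
Accept reached after 11 steps.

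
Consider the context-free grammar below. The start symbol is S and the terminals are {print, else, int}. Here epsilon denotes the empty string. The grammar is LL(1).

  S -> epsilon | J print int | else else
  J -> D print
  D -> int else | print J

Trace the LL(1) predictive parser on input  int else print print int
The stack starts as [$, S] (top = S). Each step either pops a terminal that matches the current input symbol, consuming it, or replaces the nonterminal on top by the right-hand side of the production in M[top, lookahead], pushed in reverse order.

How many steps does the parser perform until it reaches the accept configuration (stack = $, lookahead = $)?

     Stack                       Input                       Action
  1  $ S                         int else print print int $  expand S -> J print int
  2  $ int print J               int else print print int $  expand J -> D print
  3  $ int print print D         int else print print int $  expand D -> int else
  4  $ int print print else int  int else print print int $  match int
  5  $ int print print else      else print print int $      match else
  6  $ int print print           print print int $           match print
  7  $ int print                 print int $                 match print
  8  $ int                       int $                       match int
Accept reached after 8 steps.

8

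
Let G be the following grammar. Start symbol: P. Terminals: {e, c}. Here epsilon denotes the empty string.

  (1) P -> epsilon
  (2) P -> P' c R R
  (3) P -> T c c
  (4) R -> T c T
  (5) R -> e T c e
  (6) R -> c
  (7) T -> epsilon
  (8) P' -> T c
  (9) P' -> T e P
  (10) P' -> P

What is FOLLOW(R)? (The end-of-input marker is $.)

FIRST(T): from T->epsilon we get {epsilon}. So FIRST(T) = {epsilon}.
FIRST(R): from R->T c T we get {c}; from R->e T c e we get {e}; from R->c we get {c}. So FIRST(R) = {c, e}.
FIRST(P): from P->epsilon we get {epsilon}; from P->P' c R R we get {c, e}; from P->T c c we get {c}. So FIRST(P) = {epsilon, c, e}.
FIRST(P'): from P'->T c we get {c}; from P'->T e P we get {e}; from P'->P we get {epsilon, c, e}. So FIRST(P') = {epsilon, c, e}.
FOLLOW(P) includes $ since P is the start symbol.
FOLLOW(P'): in P->P' c R R, P' is followed by c R R with FIRST {c}. Thus FOLLOW(P') = {c}.
FOLLOW(P): in P'->T e P, the suffix after P is empty, so FOLLOW(P) ⊇ FOLLOW(P') = {c}; in P'->P, the suffix after P is empty, so FOLLOW(P) ⊇ FOLLOW(P') = {c}. Thus FOLLOW(P) = {$, c}.
FOLLOW(R): in P->P' c R R (occurrence 1), R is followed by R with FIRST {c, e}; in P->P' c R R (occurrence 2), the suffix after R is empty, so FOLLOW(R) ⊇ FOLLOW(P) = {$, c}. Thus FOLLOW(R) = {$, c, e}.
FOLLOW(T): in P->T c c, T is followed by c c with FIRST {c}; in R->T c T (occurrence 1), T is followed by c T with FIRST {c}; in R->T c T (occurrence 2), the suffix after T is empty, so FOLLOW(T) ⊇ FOLLOW(R) = {$, c, e}; in R->e T c e, T is followed by c e with FIRST {c}; in P'->T c, T is followed by c with FIRST {c}; in P'->T e P, T is followed by e P with FIRST {e}. Thus FOLLOW(T) = {$, c, e}.

{$, c, e}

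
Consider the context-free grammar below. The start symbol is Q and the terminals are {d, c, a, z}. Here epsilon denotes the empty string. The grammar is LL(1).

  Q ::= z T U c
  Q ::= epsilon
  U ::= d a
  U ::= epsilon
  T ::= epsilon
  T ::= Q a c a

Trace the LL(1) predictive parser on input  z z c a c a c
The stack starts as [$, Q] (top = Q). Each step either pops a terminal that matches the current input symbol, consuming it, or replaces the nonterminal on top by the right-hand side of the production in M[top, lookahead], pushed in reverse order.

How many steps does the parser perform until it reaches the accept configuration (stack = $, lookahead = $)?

13

step 1: stack=$ Q  input=z z c a c a c $  — expand Q ::= z T U c
step 2: stack=$ c U T z  input=z z c a c a c $  — match z
step 3: stack=$ c U T  input=z c a c a c $  — expand T ::= Q a c a
step 4: stack=$ c U a c a Q  input=z c a c a c $  — expand Q ::= z T U c
step 5: stack=$ c U a c a c U T z  input=z c a c a c $  — match z
step 6: stack=$ c U a c a c U T  input=c a c a c $  — expand T ::= epsilon
step 7: stack=$ c U a c a c U  input=c a c a c $  — expand U ::= epsilon
step 8: stack=$ c U a c a c  input=c a c a c $  — match c
step 9: stack=$ c U a c a  input=a c a c $  — match a
step 10: stack=$ c U a c  input=c a c $  — match c
step 11: stack=$ c U a  input=a c $  — match a
step 12: stack=$ c U  input=c $  — expand U ::= epsilon
step 13: stack=$ c  input=c $  — match c
Accept reached after 13 steps.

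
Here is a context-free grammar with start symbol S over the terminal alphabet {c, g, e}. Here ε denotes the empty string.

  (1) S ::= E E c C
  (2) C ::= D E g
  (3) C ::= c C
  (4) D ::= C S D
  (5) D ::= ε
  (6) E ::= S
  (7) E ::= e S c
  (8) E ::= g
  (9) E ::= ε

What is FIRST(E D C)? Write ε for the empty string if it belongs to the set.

{c, e, g}

FIRST(S): from S::=E E c C we get {c, e, g}. So FIRST(S) = {c, e, g}.
FIRST(E): from E::=S we get {c, e, g}; from E::=e S c we get {e}; from E::=g we get {g}; from E::=ε we get {ε}. So FIRST(E) = {ε, c, e, g}.
FIRST(C): from C::=D E g we get {c, e, g}; from C::=c C we get {c}. So FIRST(C) = {c, e, g}.
FIRST(D): from D::=C S D we get {c, e, g}; from D::=ε we get {ε}. So FIRST(D) = {ε, c, e, g}.
FIRST(E D C): take FIRST of each symbol in turn, carrying on past any symbol whose FIRST contains ε; result {c, e, g}.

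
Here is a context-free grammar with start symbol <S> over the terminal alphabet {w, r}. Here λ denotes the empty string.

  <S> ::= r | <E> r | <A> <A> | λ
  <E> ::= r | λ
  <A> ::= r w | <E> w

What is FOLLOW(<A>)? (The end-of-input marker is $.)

{$, r, w}

FIRST(<E>) = {λ, r}
FIRST(<A>) = {r, w}  (via <E> w)
FIRST(<S>) = {λ, r, w}  (via <E> r, <A> <A>)
FOLLOW(<S>) includes $ since <S> is the start symbol.
FOLLOW(<S>): <S> appears on no right-hand side. Thus FOLLOW(<S>) = {$}.
FOLLOW(<E>): in <S>::=<E> r, <E> is followed by r with FIRST {r}; in <A>::=<E> w, <E> is followed by w with FIRST {w}. Thus FOLLOW(<E>) = {r, w}.
FOLLOW(<A>): in <S>::=<A> <A> (occurrence 1), <A> is followed by <A> with FIRST {r, w}; in <S>::=<A> <A> (occurrence 2), the suffix after <A> is empty, so FOLLOW(<A>) ⊇ FOLLOW(<S>) = {$}. Thus FOLLOW(<A>) = {$, r, w}.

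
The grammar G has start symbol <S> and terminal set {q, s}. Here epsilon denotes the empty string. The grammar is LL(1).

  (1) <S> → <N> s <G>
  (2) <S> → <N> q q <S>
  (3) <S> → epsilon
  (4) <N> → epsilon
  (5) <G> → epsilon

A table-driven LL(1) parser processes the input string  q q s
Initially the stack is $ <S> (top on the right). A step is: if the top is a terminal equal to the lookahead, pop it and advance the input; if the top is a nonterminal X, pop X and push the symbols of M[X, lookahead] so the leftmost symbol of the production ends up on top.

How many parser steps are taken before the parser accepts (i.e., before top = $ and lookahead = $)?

step 1: stack=$ <S>  input=q q s $  — expand <S> → <N> q q <S>
step 2: stack=$ <S> q q <N>  input=q q s $  — expand <N> → epsilon
step 3: stack=$ <S> q q  input=q q s $  — match q
step 4: stack=$ <S> q  input=q s $  — match q
step 5: stack=$ <S>  input=s $  — expand <S> → <N> s <G>
step 6: stack=$ <G> s <N>  input=s $  — expand <N> → epsilon
step 7: stack=$ <G> s  input=s $  — match s
step 8: stack=$ <G>  input=$  — expand <G> → epsilon
Accept reached after 8 steps.

8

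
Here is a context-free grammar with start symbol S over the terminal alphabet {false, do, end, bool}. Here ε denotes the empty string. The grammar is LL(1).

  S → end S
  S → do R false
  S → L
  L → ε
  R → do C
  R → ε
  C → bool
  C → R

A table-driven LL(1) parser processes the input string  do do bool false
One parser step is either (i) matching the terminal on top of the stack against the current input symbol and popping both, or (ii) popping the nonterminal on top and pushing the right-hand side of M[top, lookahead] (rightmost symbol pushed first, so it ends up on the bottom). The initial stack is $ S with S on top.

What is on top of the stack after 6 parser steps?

false

step 1: stack=$ S  input=do do bool false $  — expand S → do R false
step 2: stack=$ false R do  input=do do bool false $  — match do
step 3: stack=$ false R  input=do bool false $  — expand R → do C
step 4: stack=$ false C do  input=do bool false $  — match do
step 5: stack=$ false C  input=bool false $  — expand C → bool
step 6: stack=$ false bool  input=bool false $  — match bool
Stack after step 6: $ false (top = false).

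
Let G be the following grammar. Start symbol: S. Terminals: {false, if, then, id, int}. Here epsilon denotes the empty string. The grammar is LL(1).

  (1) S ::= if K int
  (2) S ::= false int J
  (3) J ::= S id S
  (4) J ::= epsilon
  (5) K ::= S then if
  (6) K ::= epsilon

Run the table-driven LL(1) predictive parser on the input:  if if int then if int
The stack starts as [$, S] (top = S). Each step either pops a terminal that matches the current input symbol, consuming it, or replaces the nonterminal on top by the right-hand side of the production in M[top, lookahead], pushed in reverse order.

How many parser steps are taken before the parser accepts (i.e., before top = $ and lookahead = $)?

10

      Stack                   Input                    Action
   1  $ S                     if if int then if int $  expand S ::= if K int
   2  $ int K if              if if int then if int $  match if
   3  $ int K                 if int then if int $     expand K ::= S then if
   4  $ int if then S         if int then if int $     expand S ::= if K int
   5  $ int if then int K if  if int then if int $     match if
   6  $ int if then int K     int then if int $        expand K ::= epsilon
   7  $ int if then int       int then if int $        match int
   8  $ int if then           then if int $            match then
   9  $ int if                if int $                 match if
  10  $ int                   int $                    match int
Accept reached after 10 steps.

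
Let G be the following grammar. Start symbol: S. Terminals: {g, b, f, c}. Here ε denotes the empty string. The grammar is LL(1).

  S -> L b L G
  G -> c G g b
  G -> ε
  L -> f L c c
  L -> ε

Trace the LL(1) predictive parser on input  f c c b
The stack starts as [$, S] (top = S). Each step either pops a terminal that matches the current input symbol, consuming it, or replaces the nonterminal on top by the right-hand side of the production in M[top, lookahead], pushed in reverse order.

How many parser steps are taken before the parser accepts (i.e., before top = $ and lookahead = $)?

9

step 1: stack=$ S  input=f c c b $  — expand S -> L b L G
step 2: stack=$ G L b L  input=f c c b $  — expand L -> f L c c
step 3: stack=$ G L b c c L f  input=f c c b $  — match f
step 4: stack=$ G L b c c L  input=c c b $  — expand L -> ε
step 5: stack=$ G L b c c  input=c c b $  — match c
step 6: stack=$ G L b c  input=c b $  — match c
step 7: stack=$ G L b  input=b $  — match b
step 8: stack=$ G L  input=$  — expand L -> ε
step 9: stack=$ G  input=$  — expand G -> ε
Accept reached after 9 steps.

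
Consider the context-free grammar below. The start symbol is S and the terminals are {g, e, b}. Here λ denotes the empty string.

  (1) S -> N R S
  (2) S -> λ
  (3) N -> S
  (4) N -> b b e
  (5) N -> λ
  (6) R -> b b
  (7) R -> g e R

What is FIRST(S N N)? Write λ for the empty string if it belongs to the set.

FIRST(R) = {b, g}
FIRST(S) = {λ, b, g}  (via N R S)
FIRST(N) = {λ, b, g}  (via S)
FIRST(S N N): take FIRST of each symbol in turn, carrying on past any symbol whose FIRST contains λ; result {λ, b, g}.

{λ, b, g}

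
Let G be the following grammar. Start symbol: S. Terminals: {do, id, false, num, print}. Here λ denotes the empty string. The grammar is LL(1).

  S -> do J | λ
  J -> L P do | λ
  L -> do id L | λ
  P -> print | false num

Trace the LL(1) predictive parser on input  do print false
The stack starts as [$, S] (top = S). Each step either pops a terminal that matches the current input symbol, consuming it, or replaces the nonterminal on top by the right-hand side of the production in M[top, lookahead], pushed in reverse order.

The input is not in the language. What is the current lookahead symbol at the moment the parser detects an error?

false

     Stack       Input             Action
  1  $ S         do print false $  expand S -> do J
  2  $ J do      do print false $  match do
  3  $ J         print false $     expand J -> L P do
  4  $ do P L    print false $     expand L -> λ
  5  $ do P      print false $     expand P -> print
  6  $ do print  print false $     match print
  7  $ do        false $           error: top is terminal do but lookahead is false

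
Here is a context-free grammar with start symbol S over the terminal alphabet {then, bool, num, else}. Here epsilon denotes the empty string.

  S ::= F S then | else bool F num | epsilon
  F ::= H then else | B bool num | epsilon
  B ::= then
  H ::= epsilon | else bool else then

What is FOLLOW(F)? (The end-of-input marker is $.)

{else, num, then}

FIRST(B): from B::=then we get {then}. So FIRST(B) = {then}.
FIRST(H): from H::=epsilon we get {epsilon}; from H::=else bool else then we get {else}. So FIRST(H) = {epsilon, else}.
FIRST(F): from F::=H then else we get {else, then}; from F::=B bool num we get {then}; from F::=epsilon we get {epsilon}. So FIRST(F) = {epsilon, else, then}.
FIRST(S): from S::=F S then we get {else, then}; from S::=else bool F num we get {else}; from S::=epsilon we get {epsilon}. So FIRST(S) = {epsilon, else, then}.
FOLLOW(S) includes $ since S is the start symbol.
FOLLOW(S): in S::=F S then, S is followed by then with FIRST {then}. Thus FOLLOW(S) = {$, then}.
FOLLOW(F): in S::=F S then, F is followed by S then with FIRST {else, then}; in S::=else bool F num, F is followed by num with FIRST {num}. Thus FOLLOW(F) = {else, num, then}.
FOLLOW(B): in F::=B bool num, B is followed by bool num with FIRST {bool}. Thus FOLLOW(B) = {bool}.
FOLLOW(H): in F::=H then else, H is followed by then else with FIRST {then}. Thus FOLLOW(H) = {then}.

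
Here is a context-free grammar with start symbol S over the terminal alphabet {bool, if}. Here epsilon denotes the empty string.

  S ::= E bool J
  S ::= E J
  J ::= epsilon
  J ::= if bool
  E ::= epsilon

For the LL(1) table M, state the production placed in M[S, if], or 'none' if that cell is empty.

S ::= E J

FIRST(J) = {epsilon, if}
FIRST(E) = {epsilon}
FIRST(S) = {epsilon, bool, if}  (via E bool J, E J)
FOLLOW(S) includes $ since S is the start symbol.
FOLLOW(S): S appears on no right-hand side. Thus FOLLOW(S) = {$}.
For S ::= E bool J: FIRST(E bool J) = {bool}, so it goes in M[S, t] for t ∈ {bool}.
For S ::= E J: FIRST(E J) = {epsilon, if}, so it goes in M[S, t] for t ∈ {if}; since epsilon ∈ FIRST, also for every t ∈ FOLLOW(S) = {$}.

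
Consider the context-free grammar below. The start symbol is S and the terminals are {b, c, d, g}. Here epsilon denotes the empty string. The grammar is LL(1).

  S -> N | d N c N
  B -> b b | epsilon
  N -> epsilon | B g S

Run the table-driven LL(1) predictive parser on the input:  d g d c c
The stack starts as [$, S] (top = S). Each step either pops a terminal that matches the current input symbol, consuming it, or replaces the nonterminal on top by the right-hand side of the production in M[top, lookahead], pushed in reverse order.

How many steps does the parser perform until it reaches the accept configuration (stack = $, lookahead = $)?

      Stack          Input        Action
   1  $ S            d g d c c $  expand S -> d N c N
   2  $ N c N d      d g d c c $  match d
   3  $ N c N        g d c c $    expand N -> B g S
   4  $ N c S g B    g d c c $    expand B -> epsilon
   5  $ N c S g      g d c c $    match g
   6  $ N c S        d c c $      expand S -> d N c N
   7  $ N c N c N d  d c c $      match d
   8  $ N c N c N    c c $        expand N -> epsilon
   9  $ N c N c      c c $        match c
  10  $ N c N        c $          expand N -> epsilon
  11  $ N c          c $          match c
  12  $ N            $            expand N -> epsilon
Accept reached after 12 steps.

12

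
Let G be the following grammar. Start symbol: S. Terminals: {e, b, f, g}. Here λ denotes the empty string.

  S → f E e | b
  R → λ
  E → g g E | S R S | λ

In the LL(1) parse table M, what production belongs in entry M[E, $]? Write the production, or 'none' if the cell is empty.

none

FIRST(S) = {b, f}
FIRST(R) = {λ}
FIRST(E) = {λ, b, f, g}  (via S R S)
FOLLOW(S) includes $ since S is the start symbol.
FOLLOW(E): in S→f E e, E is followed by e with FIRST {e}; in E→g g E, the suffix after E is empty (adds nothing new). Thus FOLLOW(E) = {e}.
For E → g g E: FIRST(g g E) = {g}, so it goes in M[E, t] for t ∈ {g}.
For E → S R S: FIRST(S R S) = {b, f}, so it goes in M[E, t] for t ∈ {b, f}.
For E → λ: FIRST(λ) = {λ}, so it goes in M[E, t] for t ∈ {}; since λ ∈ FIRST, also for every t ∈ FOLLOW(E) = {e}.
None of these place a production in M[E, $].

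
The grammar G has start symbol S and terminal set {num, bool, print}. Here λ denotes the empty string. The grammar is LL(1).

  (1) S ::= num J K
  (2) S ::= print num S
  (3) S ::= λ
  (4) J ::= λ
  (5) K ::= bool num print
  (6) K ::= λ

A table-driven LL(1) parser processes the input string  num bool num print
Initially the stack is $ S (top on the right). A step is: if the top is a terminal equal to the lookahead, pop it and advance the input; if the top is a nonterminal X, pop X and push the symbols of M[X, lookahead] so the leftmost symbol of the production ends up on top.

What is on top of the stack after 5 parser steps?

     Stack             Input                 Action
  1  $ S               num bool num print $  expand S ::= num J K
  2  $ K J num         num bool num print $  match num
  3  $ K J             bool num print $      expand J ::= λ
  4  $ K               bool num print $      expand K ::= bool num print
  5  $ print num bool  bool num print $      match bool
Stack after step 5: $ print num (top = num).

num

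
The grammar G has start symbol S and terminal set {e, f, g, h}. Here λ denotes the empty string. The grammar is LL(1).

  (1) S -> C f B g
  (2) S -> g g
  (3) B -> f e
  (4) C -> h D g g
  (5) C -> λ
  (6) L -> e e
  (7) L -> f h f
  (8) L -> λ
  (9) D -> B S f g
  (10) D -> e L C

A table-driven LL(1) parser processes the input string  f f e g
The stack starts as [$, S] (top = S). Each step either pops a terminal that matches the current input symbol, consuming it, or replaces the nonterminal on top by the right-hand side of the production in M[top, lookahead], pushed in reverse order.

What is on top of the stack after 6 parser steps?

step 1: stack=$ S  input=f f e g $  — expand S -> C f B g
step 2: stack=$ g B f C  input=f f e g $  — expand C -> λ
step 3: stack=$ g B f  input=f f e g $  — match f
step 4: stack=$ g B  input=f e g $  — expand B -> f e
step 5: stack=$ g e f  input=f e g $  — match f
step 6: stack=$ g e  input=e g $  — match e
Stack after step 6: $ g (top = g).

g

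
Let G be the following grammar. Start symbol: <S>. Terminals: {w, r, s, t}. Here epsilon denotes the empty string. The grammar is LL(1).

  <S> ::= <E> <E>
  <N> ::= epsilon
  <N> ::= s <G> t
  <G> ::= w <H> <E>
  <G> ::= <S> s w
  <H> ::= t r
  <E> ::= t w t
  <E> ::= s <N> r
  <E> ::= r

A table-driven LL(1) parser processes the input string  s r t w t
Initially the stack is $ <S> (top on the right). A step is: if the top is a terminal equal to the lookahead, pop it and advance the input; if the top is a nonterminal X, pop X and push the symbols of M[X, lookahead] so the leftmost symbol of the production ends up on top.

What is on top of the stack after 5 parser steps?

<E>

     Stack          Input        Action
  1  $ <S>          s r t w t $  expand <S> ::= <E> <E>
  2  $ <E> <E>      s r t w t $  expand <E> ::= s <N> r
  3  $ <E> r <N> s  s r t w t $  match s
  4  $ <E> r <N>    r t w t $    expand <N> ::= epsilon
  5  $ <E> r        r t w t $    match r
Stack after step 5: $ <E> (top = <E>).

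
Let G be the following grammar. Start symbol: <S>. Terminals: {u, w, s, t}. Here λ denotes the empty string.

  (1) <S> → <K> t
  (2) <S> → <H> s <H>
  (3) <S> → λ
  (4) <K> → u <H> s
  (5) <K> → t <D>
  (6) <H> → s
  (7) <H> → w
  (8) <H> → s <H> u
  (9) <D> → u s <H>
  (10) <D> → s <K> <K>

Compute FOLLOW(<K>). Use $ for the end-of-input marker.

FIRST(<K>) = {t, u}
FIRST(<H>) = {s, w}
FIRST(<D>) = {s, u}
FIRST(<S>) = {λ, s, t, u, w}  (via <K> t, <H> s <H>)
FOLLOW(<S>) includes $ since <S> is the start symbol.
FOLLOW(<S>): <S> appears on no right-hand side. Thus FOLLOW(<S>) = {$}.
FOLLOW(<K>): in <S>→<K> t, <K> is followed by t with FIRST {t}; in <D>→s <K> <K> (occurrence 1), <K> is followed by <K> with FIRST {t, u}; in <D>→s <K> <K> (occurrence 2), the suffix after <K> is empty, so FOLLOW(<K>) ⊇ FOLLOW(<D>) = {t, u}. Thus FOLLOW(<K>) = {t, u}.
FOLLOW(<D>): in <K>→t <D>, the suffix after <D> is empty, so FOLLOW(<D>) ⊇ FOLLOW(<K>) = {t, u}. Thus FOLLOW(<D>) = {t, u}.
FOLLOW(<H>): in <S>→<H> s <H> (occurrence 1), <H> is followed by s <H> with FIRST {s}; in <S>→<H> s <H> (occurrence 2), the suffix after <H> is empty, so FOLLOW(<H>) ⊇ FOLLOW(<S>) = {$}; in <K>→u <H> s, <H> is followed by s with FIRST {s}; in <H>→s <H> u, <H> is followed by u with FIRST {u}; in <D>→u s <H>, the suffix after <H> is empty, so FOLLOW(<H>) ⊇ FOLLOW(<D>) = {t, u}. Thus FOLLOW(<H>) = {$, s, t, u}.

{t, u}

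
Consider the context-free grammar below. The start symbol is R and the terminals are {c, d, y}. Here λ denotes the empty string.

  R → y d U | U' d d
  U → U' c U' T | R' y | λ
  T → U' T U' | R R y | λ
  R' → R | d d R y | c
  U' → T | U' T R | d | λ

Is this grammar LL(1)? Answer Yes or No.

No

FIRST(R) = {d, y}
FIRST(U) = {λ, c, d, y}
FIRST(T) = {λ, d, y}
FIRST(R') = {c, d, y}
FIRST(U') = {λ, d, y}
FOLLOW(R) = {$, c, d, y}
FOLLOW(U) = {$, c, d, y}
FOLLOW(T) = {$, c, d, y}
FOLLOW(R') = {y}
FOLLOW(U') = {$, c, d, y}
Cell M[R, y] receives both R → y d U and R → U' d d — the grammar is not LL(1).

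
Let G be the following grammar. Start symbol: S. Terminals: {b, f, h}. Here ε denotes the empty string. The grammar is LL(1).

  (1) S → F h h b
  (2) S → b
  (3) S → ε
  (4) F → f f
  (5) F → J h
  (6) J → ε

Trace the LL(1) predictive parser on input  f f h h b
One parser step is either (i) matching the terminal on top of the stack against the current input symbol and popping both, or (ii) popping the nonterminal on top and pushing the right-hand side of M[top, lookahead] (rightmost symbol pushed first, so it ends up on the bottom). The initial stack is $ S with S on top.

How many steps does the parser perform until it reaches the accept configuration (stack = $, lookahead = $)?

     Stack        Input        Action
  1  $ S          f f h h b $  expand S → F h h b
  2  $ b h h F    f f h h b $  expand F → f f
  3  $ b h h f f  f f h h b $  match f
  4  $ b h h f    f h h b $    match f
  5  $ b h h      h h b $      match h
  6  $ b h        h b $        match h
  7  $ b          b $          match b
Accept reached after 7 steps.

7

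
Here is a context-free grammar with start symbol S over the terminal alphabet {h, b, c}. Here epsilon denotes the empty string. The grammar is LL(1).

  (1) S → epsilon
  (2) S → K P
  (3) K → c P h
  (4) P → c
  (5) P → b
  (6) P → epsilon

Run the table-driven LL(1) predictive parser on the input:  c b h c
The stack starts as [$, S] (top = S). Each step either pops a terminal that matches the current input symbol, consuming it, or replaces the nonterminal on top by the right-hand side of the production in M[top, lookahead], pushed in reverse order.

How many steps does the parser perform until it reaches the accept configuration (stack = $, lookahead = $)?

step 1: stack=$ S  input=c b h c $  — expand S → K P
step 2: stack=$ P K  input=c b h c $  — expand K → c P h
step 3: stack=$ P h P c  input=c b h c $  — match c
step 4: stack=$ P h P  input=b h c $  — expand P → b
step 5: stack=$ P h b  input=b h c $  — match b
step 6: stack=$ P h  input=h c $  — match h
step 7: stack=$ P  input=c $  — expand P → c
step 8: stack=$ c  input=c $  — match c
Accept reached after 8 steps.

8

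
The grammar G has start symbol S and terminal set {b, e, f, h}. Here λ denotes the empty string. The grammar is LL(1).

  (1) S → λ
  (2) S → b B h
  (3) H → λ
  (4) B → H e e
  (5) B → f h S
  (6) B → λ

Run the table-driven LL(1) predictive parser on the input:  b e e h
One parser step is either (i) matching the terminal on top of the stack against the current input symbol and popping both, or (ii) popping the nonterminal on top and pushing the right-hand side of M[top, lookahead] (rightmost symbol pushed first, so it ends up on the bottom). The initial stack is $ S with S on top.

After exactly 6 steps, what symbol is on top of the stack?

     Stack      Input      Action
  1  $ S        b e e h $  expand S → b B h
  2  $ h B b    b e e h $  match b
  3  $ h B      e e h $    expand B → H e e
  4  $ h e e H  e e h $    expand H → λ
  5  $ h e e    e e h $    match e
  6  $ h e      e h $      match e
Stack after step 6: $ h (top = h).

h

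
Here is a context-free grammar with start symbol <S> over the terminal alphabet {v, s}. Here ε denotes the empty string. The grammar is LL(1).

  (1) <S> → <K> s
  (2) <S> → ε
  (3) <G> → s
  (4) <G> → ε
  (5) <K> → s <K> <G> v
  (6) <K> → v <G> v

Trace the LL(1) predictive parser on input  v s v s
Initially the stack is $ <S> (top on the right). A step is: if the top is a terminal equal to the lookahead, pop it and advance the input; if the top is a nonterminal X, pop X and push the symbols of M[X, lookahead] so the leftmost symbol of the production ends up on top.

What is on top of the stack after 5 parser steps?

v

step 1: stack=$ <S>  input=v s v s $  — expand <S> → <K> s
step 2: stack=$ s <K>  input=v s v s $  — expand <K> → v <G> v
step 3: stack=$ s v <G> v  input=v s v s $  — match v
step 4: stack=$ s v <G>  input=s v s $  — expand <G> → s
step 5: stack=$ s v s  input=s v s $  — match s
Stack after step 5: $ s v (top = v).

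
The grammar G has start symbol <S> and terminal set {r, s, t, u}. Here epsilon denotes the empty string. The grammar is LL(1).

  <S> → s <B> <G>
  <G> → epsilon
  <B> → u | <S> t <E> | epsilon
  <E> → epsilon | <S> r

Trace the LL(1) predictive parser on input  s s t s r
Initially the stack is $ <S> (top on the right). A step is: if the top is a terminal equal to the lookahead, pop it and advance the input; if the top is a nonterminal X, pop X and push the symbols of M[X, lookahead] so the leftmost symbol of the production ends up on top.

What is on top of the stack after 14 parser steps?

<G>

step 1: stack=$ <S>  input=s s t s r $  — expand <S> → s <B> <G>
step 2: stack=$ <G> <B> s  input=s s t s r $  — match s
step 3: stack=$ <G> <B>  input=s t s r $  — expand <B> → <S> t <E>
step 4: stack=$ <G> <E> t <S>  input=s t s r $  — expand <S> → s <B> <G>
step 5: stack=$ <G> <E> t <G> <B> s  input=s t s r $  — match s
step 6: stack=$ <G> <E> t <G> <B>  input=t s r $  — expand <B> → epsilon
step 7: stack=$ <G> <E> t <G>  input=t s r $  — expand <G> → epsilon
step 8: stack=$ <G> <E> t  input=t s r $  — match t
step 9: stack=$ <G> <E>  input=s r $  — expand <E> → <S> r
step 10: stack=$ <G> r <S>  input=s r $  — expand <S> → s <B> <G>
step 11: stack=$ <G> r <G> <B> s  input=s r $  — match s
step 12: stack=$ <G> r <G> <B>  input=r $  — expand <B> → epsilon
step 13: stack=$ <G> r <G>  input=r $  — expand <G> → epsilon
step 14: stack=$ <G> r  input=r $  — match r
Stack after step 14: $ <G> (top = <G>).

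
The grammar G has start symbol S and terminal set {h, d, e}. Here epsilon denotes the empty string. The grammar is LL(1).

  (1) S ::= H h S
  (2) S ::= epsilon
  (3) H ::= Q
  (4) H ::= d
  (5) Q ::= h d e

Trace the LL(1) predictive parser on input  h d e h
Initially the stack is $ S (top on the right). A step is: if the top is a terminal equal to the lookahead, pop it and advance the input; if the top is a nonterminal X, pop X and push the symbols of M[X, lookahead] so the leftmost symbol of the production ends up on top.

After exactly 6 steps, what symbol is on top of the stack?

h

     Stack        Input      Action
  1  $ S          h d e h $  expand S ::= H h S
  2  $ S h H      h d e h $  expand H ::= Q
  3  $ S h Q      h d e h $  expand Q ::= h d e
  4  $ S h e d h  h d e h $  match h
  5  $ S h e d    d e h $    match d
  6  $ S h e      e h $      match e
Stack after step 6: $ S h (top = h).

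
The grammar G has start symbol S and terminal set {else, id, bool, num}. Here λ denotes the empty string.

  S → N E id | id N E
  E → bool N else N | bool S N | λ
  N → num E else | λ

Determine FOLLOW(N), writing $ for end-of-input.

{$, bool, else, id, num}

FIRST(E) = {λ, bool}
FIRST(N) = {λ, num}
FIRST(S) = {bool, id, num}  (via N E id)
FOLLOW(S) includes $ since S is the start symbol.
FOLLOW(S): in E→bool S N, S is followed by N with FIRST {λ, num}; in E→bool S N, the suffix after S is nullable, so FOLLOW(S) ⊇ FOLLOW(E) = {$, else, id, num}. Thus FOLLOW(S) = {$, else, id, num}.
FOLLOW(E): in S→N E id, E is followed by id with FIRST {id}; in S→id N E, the suffix after E is empty, so FOLLOW(E) ⊇ FOLLOW(S) = {$, else, id, num}; in N→num E else, E is followed by else with FIRST {else}. Thus FOLLOW(E) = {$, else, id, num}.
FOLLOW(N): in S→N E id, N is followed by E id with FIRST {bool, id}; in S→id N E, N is followed by E with FIRST {λ, bool}; in S→id N E, the suffix after N is nullable, so FOLLOW(N) ⊇ FOLLOW(S) = {$, else, id, num}; in E→bool N else N (occurrence 1), N is followed by else N with FIRST {else}; in E→bool N else N (occurrence 2), the suffix after N is empty, so FOLLOW(N) ⊇ FOLLOW(E) = {$, else, id, num}; in E→bool S N, the suffix after N is empty, so FOLLOW(N) ⊇ FOLLOW(E) = {$, else, id, num}. Thus FOLLOW(N) = {$, bool, else, id, num}.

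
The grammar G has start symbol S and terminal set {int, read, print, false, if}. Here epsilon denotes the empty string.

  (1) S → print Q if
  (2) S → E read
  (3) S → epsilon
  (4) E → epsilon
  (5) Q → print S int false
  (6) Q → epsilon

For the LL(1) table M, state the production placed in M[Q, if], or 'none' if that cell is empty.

Q → epsilon

FIRST(E): from E→epsilon we get {epsilon}. So FIRST(E) = {epsilon}.
FIRST(Q): from Q→print S int false we get {print}; from Q→epsilon we get {epsilon}. So FIRST(Q) = {epsilon, print}.
FIRST(S): from S→print Q if we get {print}; from S→E read we get {read}; from S→epsilon we get {epsilon}. So FIRST(S) = {epsilon, print, read}.
FOLLOW(S) includes $ since S is the start symbol.
FOLLOW(Q): in S→print Q if, Q is followed by if with FIRST {if}. Thus FOLLOW(Q) = {if}.
For Q → print S int false: FIRST(print S int false) = {print}, so it goes in M[Q, t] for t ∈ {print}.
For Q → epsilon: FIRST(epsilon) = {epsilon}, so it goes in M[Q, t] for t ∈ {}; since epsilon ∈ FIRST, also for every t ∈ FOLLOW(Q) = {if}.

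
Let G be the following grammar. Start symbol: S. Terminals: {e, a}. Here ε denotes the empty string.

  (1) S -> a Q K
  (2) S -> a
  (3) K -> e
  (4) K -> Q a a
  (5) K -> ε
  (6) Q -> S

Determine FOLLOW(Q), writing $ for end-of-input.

FIRST(S) = {a}
FIRST(Q) = {a}  (via S)
FIRST(K) = {ε, a, e}  (via Q a a)
FOLLOW(S) includes $ since S is the start symbol.
FOLLOW(S): in Q->S, the suffix after S is empty, so FOLLOW(S) ⊇ FOLLOW(Q) = {$, a, e}. Thus FOLLOW(S) = {$, a, e}.
FOLLOW(K): in S->a Q K, the suffix after K is empty, so FOLLOW(K) ⊇ FOLLOW(S) = {$, a, e}. Thus FOLLOW(K) = {$, a, e}.
FOLLOW(Q): in S->a Q K, Q is followed by K with FIRST {ε, a, e}; in S->a Q K, the suffix after Q is nullable, so FOLLOW(Q) ⊇ FOLLOW(S) = {$, a, e}; in K->Q a a, Q is followed by a a with FIRST {a}. Thus FOLLOW(Q) = {$, a, e}.

{$, a, e}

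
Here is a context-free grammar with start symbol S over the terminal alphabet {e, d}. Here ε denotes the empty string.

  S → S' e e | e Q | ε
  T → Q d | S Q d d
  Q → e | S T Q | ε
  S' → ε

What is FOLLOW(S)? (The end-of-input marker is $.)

FIRST(S') = {ε}
FIRST(S) = {ε, e}  (via S' e e)
FIRST(T) = {d, e}  (via Q d, S Q d d)
FIRST(Q) = {ε, d, e}  (via S T Q)
FOLLOW(S) includes $ since S is the start symbol.
FOLLOW(S): in T→S Q d d, S is followed by Q d d with FIRST {d, e}; in Q→S T Q, S is followed by T Q with FIRST {d, e}. Thus FOLLOW(S) = {$, d, e}.
FOLLOW(Q): in S→e Q, the suffix after Q is empty, so FOLLOW(Q) ⊇ FOLLOW(S) = {$, d, e}; in T→Q d, Q is followed by d with FIRST {d}; in T→S Q d d, Q is followed by d d with FIRST {d}; in Q→S T Q, the suffix after Q is empty (adds nothing new). Thus FOLLOW(Q) = {$, d, e}.
FOLLOW(T): in Q→S T Q, T is followed by Q with FIRST {ε, d, e}; in Q→S T Q, the suffix after T is nullable, so FOLLOW(T) ⊇ FOLLOW(Q) = {$, d, e}. Thus FOLLOW(T) = {$, d, e}.
FOLLOW(S'): in S→S' e e, S' is followed by e e with FIRST {e}. Thus FOLLOW(S') = {e}.

{$, d, e}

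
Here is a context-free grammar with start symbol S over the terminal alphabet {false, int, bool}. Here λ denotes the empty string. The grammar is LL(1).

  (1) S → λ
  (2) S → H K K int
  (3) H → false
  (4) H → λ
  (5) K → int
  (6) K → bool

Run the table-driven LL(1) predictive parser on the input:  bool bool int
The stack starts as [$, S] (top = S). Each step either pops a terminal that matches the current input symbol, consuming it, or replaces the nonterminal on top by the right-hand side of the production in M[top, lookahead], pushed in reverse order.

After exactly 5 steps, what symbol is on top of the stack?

bool

     Stack         Input            Action
  1  $ S           bool bool int $  expand S → H K K int
  2  $ int K K H   bool bool int $  expand H → λ
  3  $ int K K     bool bool int $  expand K → bool
  4  $ int K bool  bool bool int $  match bool
  5  $ int K       bool int $       expand K → bool
Stack after step 5: $ int bool (top = bool).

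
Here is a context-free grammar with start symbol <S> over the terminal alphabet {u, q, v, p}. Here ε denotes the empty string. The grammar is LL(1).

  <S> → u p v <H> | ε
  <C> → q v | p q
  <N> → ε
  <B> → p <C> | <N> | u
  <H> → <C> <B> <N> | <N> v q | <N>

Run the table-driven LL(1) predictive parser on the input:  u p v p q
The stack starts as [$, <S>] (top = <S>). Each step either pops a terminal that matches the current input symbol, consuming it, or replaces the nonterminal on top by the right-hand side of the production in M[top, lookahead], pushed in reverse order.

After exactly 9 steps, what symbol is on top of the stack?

<N>

step 1: stack=$ <S>  input=u p v p q $  — expand <S> → u p v <H>
step 2: stack=$ <H> v p u  input=u p v p q $  — match u
step 3: stack=$ <H> v p  input=p v p q $  — match p
step 4: stack=$ <H> v  input=v p q $  — match v
step 5: stack=$ <H>  input=p q $  — expand <H> → <C> <B> <N>
step 6: stack=$ <N> <B> <C>  input=p q $  — expand <C> → p q
step 7: stack=$ <N> <B> q p  input=p q $  — match p
step 8: stack=$ <N> <B> q  input=q $  — match q
step 9: stack=$ <N> <B>  input=$  — expand <B> → <N>
Stack after step 9: $ <N> <N> (top = <N>).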